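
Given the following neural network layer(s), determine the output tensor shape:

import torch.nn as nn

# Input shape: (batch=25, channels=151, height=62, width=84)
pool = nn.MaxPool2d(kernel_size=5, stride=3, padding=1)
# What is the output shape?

Input shape: (25, 151, 62, 84)
Output shape: (25, 151, 20, 28)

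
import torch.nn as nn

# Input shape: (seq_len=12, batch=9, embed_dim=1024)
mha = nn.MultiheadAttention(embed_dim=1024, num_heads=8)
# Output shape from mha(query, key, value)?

Input shape: (12, 9, 1024)
Output shape: (12, 9, 1024)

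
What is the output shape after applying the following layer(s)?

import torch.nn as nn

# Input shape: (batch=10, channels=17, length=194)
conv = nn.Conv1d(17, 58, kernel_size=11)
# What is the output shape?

Input shape: (10, 17, 194)
Output shape: (10, 58, 184)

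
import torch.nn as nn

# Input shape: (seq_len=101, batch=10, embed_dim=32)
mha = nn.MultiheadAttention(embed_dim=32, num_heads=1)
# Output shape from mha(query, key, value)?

Input shape: (101, 10, 32)
Output shape: (101, 10, 32)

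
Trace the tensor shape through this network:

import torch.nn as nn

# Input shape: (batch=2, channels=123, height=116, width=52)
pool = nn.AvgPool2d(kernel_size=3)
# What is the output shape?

Input shape: (2, 123, 116, 52)
Output shape: (2, 123, 38, 17)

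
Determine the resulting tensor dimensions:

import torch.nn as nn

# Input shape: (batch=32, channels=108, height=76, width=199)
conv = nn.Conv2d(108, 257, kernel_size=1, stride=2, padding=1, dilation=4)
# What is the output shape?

Input shape: (32, 108, 76, 199)
Output shape: (32, 257, 39, 101)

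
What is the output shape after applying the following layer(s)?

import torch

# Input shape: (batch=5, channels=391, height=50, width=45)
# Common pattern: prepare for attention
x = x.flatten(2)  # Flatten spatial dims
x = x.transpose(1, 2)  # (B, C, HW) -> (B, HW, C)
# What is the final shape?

Input shape: (5, 391, 50, 45)
  -> after flatten(2): (5, 391, 2250)
Output shape: (5, 2250, 391)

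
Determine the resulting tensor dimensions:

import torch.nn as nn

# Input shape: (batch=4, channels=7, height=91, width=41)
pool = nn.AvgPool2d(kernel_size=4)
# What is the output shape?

Input shape: (4, 7, 91, 41)
Output shape: (4, 7, 22, 10)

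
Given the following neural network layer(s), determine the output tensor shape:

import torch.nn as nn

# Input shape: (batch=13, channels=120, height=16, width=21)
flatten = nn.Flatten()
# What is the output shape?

Input shape: (13, 120, 16, 21)
Output shape: (13, 40320)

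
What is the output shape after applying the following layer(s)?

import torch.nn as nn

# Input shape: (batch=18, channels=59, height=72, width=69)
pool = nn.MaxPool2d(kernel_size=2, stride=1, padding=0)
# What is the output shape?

Input shape: (18, 59, 72, 69)
Output shape: (18, 59, 71, 68)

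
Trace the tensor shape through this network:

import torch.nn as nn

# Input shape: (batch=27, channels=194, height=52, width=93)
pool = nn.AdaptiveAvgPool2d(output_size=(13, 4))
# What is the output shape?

Input shape: (27, 194, 52, 93)
Output shape: (27, 194, 13, 4)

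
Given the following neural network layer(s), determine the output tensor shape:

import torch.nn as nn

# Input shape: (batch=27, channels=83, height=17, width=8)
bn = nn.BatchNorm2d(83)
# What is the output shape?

Input shape: (27, 83, 17, 8)
Output shape: (27, 83, 17, 8)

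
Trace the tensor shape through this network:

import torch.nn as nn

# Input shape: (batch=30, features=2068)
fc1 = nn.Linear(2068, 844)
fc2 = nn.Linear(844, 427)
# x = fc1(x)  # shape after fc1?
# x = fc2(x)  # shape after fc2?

Input shape: (30, 2068)
  -> after fc1: (30, 844)
Output shape: (30, 427)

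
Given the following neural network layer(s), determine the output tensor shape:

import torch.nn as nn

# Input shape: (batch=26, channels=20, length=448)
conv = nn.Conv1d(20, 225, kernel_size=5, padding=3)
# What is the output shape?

Input shape: (26, 20, 448)
Output shape: (26, 225, 450)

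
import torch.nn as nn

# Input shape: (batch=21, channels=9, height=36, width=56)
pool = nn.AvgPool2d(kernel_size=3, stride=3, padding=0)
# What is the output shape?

Input shape: (21, 9, 36, 56)
Output shape: (21, 9, 12, 18)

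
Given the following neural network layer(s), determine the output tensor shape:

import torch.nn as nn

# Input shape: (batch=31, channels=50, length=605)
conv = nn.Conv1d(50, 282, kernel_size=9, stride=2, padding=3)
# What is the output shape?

Input shape: (31, 50, 605)
Output shape: (31, 282, 302)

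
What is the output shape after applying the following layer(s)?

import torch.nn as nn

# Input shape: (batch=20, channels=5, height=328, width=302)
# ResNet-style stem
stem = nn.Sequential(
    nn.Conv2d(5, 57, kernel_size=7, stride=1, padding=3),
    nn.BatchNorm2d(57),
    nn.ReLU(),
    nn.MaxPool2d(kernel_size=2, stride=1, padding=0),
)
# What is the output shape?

Input shape: (20, 5, 328, 302)
  -> after Conv2d 7x7 stride=1: (20, 57, 328, 302)
Output shape: (20, 57, 327, 301)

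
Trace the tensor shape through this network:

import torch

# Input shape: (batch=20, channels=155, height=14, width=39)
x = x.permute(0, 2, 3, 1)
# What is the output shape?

Input shape: (20, 155, 14, 39)
Output shape: (20, 14, 39, 155)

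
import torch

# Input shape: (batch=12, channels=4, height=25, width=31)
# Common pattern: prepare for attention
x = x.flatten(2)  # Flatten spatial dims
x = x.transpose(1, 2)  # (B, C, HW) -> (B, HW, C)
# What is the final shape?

Input shape: (12, 4, 25, 31)
  -> after flatten(2): (12, 4, 775)
Output shape: (12, 775, 4)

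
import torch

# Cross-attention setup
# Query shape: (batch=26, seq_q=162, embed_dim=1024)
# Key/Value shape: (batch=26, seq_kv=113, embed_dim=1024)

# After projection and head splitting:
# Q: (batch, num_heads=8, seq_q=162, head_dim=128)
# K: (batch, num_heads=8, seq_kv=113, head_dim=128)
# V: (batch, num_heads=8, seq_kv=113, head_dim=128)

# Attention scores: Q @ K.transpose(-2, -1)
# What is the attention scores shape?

Input shape: (26, 162, 1024)
Output shape: (26, 8, 162, 113)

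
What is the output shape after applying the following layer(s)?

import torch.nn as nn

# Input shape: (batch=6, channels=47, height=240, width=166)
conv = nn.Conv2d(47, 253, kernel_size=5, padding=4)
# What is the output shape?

Input shape: (6, 47, 240, 166)
Output shape: (6, 253, 244, 170)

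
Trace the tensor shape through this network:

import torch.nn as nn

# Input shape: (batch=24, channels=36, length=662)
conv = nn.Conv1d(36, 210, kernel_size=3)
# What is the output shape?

Input shape: (24, 36, 662)
Output shape: (24, 210, 660)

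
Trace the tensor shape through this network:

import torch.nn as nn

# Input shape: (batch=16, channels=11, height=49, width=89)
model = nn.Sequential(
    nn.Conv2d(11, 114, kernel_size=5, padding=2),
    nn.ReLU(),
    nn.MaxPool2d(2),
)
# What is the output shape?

Input shape: (16, 11, 49, 89)
  -> after Conv2d: (16, 114, 49, 89)
  -> after ReLU: (16, 114, 49, 89)
Output shape: (16, 114, 24, 44)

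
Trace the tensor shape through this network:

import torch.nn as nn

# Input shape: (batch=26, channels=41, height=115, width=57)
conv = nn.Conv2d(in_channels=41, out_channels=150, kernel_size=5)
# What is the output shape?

Input shape: (26, 41, 115, 57)
Output shape: (26, 150, 111, 53)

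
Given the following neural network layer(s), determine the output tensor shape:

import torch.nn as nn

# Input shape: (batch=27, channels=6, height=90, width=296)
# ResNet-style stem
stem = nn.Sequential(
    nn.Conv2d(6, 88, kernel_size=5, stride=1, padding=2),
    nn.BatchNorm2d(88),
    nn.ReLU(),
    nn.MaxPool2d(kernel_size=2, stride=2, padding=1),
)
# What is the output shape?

Input shape: (27, 6, 90, 296)
  -> after Conv2d 5x5 stride=1: (27, 88, 90, 296)
Output shape: (27, 88, 46, 149)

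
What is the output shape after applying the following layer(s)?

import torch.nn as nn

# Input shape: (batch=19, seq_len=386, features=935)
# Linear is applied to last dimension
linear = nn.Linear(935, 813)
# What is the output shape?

Input shape: (19, 386, 935)
Output shape: (19, 386, 813)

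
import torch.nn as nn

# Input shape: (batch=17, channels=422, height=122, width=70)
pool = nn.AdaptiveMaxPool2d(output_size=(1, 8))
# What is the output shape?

Input shape: (17, 422, 122, 70)
Output shape: (17, 422, 1, 8)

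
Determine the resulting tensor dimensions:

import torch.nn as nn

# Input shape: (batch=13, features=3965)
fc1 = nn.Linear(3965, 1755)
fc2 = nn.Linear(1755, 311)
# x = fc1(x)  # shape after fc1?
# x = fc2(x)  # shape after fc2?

Input shape: (13, 3965)
  -> after fc1: (13, 1755)
Output shape: (13, 311)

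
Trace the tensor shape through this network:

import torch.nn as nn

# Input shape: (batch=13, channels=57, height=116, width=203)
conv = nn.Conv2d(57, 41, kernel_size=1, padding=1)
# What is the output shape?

Input shape: (13, 57, 116, 203)
Output shape: (13, 41, 118, 205)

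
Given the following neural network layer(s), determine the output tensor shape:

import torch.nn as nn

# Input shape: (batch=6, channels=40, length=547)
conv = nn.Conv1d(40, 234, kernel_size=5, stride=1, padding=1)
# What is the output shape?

Input shape: (6, 40, 547)
Output shape: (6, 234, 545)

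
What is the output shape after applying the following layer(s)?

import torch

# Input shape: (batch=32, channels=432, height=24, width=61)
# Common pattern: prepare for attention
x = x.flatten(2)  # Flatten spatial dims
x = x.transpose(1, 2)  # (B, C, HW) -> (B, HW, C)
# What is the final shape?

Input shape: (32, 432, 24, 61)
  -> after flatten(2): (32, 432, 1464)
Output shape: (32, 1464, 432)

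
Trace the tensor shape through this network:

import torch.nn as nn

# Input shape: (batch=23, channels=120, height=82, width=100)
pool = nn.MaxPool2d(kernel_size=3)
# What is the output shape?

Input shape: (23, 120, 82, 100)
Output shape: (23, 120, 27, 33)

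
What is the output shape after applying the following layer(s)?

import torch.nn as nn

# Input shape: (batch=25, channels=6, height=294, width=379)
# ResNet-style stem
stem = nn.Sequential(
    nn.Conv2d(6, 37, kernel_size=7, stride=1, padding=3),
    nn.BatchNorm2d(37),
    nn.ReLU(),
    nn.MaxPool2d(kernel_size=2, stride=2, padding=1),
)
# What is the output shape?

Input shape: (25, 6, 294, 379)
  -> after Conv2d 7x7 stride=1: (25, 37, 294, 379)
Output shape: (25, 37, 148, 190)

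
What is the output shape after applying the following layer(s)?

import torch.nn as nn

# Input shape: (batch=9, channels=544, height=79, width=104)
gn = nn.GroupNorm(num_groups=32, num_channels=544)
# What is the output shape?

Input shape: (9, 544, 79, 104)
Output shape: (9, 544, 79, 104)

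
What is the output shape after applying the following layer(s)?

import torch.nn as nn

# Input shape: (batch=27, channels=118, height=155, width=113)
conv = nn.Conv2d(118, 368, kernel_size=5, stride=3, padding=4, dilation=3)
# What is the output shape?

Input shape: (27, 118, 155, 113)
Output shape: (27, 368, 51, 37)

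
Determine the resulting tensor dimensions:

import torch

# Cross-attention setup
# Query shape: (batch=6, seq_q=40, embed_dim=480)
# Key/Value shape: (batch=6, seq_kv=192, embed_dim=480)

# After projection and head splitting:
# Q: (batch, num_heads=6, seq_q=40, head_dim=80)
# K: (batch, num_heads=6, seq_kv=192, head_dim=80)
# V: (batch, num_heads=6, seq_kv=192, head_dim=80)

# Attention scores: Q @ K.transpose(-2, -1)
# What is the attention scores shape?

Input shape: (6, 40, 480)
Output shape: (6, 6, 40, 192)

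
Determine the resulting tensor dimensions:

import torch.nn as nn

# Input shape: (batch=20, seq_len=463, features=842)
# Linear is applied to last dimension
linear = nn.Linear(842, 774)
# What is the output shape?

Input shape: (20, 463, 842)
Output shape: (20, 463, 774)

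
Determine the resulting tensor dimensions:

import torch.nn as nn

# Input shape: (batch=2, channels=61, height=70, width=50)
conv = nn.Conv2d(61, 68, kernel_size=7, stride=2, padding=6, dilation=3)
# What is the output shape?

Input shape: (2, 61, 70, 50)
Output shape: (2, 68, 32, 22)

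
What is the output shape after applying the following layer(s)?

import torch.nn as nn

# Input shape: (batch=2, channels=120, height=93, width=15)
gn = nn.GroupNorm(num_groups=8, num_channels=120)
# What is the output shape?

Input shape: (2, 120, 93, 15)
Output shape: (2, 120, 93, 15)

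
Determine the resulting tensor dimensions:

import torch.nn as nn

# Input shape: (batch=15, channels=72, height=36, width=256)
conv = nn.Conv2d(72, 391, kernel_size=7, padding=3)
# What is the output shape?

Input shape: (15, 72, 36, 256)
Output shape: (15, 391, 36, 256)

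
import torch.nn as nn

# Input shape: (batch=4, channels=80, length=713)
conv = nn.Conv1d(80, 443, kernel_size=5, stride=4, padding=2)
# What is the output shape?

Input shape: (4, 80, 713)
Output shape: (4, 443, 179)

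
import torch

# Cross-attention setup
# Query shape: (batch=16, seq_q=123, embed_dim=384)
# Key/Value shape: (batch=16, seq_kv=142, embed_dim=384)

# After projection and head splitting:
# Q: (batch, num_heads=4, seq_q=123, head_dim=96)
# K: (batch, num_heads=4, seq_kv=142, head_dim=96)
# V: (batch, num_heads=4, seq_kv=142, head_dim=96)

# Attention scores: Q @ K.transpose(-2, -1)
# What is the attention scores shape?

Input shape: (16, 123, 384)
Output shape: (16, 4, 123, 142)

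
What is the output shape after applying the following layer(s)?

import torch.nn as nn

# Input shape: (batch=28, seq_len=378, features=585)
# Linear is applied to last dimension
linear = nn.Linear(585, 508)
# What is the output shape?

Input shape: (28, 378, 585)
Output shape: (28, 378, 508)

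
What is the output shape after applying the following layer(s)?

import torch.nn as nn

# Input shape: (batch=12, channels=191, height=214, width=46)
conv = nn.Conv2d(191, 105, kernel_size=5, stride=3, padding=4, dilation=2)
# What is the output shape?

Input shape: (12, 191, 214, 46)
Output shape: (12, 105, 72, 16)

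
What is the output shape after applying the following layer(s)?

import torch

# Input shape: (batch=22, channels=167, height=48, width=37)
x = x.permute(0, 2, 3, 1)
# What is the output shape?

Input shape: (22, 167, 48, 37)
Output shape: (22, 48, 37, 167)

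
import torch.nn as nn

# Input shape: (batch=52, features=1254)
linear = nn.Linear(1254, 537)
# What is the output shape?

Input shape: (52, 1254)
Output shape: (52, 537)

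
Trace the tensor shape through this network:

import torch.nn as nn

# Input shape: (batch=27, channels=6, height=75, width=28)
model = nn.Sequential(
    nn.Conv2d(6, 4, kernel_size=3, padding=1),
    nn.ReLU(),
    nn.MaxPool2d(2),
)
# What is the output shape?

Input shape: (27, 6, 75, 28)
  -> after Conv2d: (27, 4, 75, 28)
  -> after ReLU: (27, 4, 75, 28)
Output shape: (27, 4, 37, 14)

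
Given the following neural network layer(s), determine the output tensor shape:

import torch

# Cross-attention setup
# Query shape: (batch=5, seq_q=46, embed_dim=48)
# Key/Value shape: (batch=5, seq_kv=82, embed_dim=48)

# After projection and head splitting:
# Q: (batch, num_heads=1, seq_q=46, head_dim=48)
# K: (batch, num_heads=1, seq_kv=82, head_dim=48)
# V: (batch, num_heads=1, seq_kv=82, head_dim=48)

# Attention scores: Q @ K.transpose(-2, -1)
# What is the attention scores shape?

Input shape: (5, 46, 48)
Output shape: (5, 1, 46, 82)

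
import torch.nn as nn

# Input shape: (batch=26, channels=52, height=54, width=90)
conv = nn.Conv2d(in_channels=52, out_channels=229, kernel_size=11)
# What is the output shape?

Input shape: (26, 52, 54, 90)
Output shape: (26, 229, 44, 80)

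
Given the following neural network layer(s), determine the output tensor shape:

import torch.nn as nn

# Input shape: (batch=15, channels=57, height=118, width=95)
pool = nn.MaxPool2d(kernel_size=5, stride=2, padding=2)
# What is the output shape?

Input shape: (15, 57, 118, 95)
Output shape: (15, 57, 59, 48)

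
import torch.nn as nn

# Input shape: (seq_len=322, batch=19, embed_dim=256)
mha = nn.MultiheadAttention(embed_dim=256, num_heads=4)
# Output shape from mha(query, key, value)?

Input shape: (322, 19, 256)
Output shape: (322, 19, 256)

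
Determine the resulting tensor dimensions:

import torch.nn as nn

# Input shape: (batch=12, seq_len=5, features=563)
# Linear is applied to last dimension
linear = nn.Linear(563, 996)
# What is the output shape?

Input shape: (12, 5, 563)
Output shape: (12, 5, 996)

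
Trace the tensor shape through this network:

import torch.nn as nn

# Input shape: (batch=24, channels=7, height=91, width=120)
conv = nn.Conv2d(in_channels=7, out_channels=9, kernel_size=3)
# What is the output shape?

Input shape: (24, 7, 91, 120)
Output shape: (24, 9, 89, 118)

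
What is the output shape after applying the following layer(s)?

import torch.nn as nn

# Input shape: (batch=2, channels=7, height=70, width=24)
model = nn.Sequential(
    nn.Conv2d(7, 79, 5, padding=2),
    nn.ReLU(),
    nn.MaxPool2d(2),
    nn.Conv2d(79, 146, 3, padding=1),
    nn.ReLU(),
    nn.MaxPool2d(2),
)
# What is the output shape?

Input shape: (2, 7, 70, 24)
  -> after first Conv2d: (2, 79, 70, 24)
  -> after first MaxPool2d: (2, 79, 35, 12)
  -> after second Conv2d: (2, 146, 35, 12)
Output shape: (2, 146, 17, 6)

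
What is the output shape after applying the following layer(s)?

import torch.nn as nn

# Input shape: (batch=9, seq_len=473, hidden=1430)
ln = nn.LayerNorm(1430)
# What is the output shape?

Input shape: (9, 473, 1430)
Output shape: (9, 473, 1430)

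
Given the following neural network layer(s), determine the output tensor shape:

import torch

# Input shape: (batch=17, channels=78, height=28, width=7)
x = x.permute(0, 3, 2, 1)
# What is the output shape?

Input shape: (17, 78, 28, 7)
Output shape: (17, 7, 28, 78)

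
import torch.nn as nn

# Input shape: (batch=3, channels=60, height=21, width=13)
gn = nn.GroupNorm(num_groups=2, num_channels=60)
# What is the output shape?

Input shape: (3, 60, 21, 13)
Output shape: (3, 60, 21, 13)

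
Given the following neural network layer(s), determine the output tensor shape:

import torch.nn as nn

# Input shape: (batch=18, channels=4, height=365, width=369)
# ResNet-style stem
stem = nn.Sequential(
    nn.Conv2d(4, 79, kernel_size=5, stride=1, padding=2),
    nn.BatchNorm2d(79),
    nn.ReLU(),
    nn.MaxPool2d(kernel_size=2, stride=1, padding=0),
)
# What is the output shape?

Input shape: (18, 4, 365, 369)
  -> after Conv2d 5x5 stride=1: (18, 79, 365, 369)
Output shape: (18, 79, 364, 368)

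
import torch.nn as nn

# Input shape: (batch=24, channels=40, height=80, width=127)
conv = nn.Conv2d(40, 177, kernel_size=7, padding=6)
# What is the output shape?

Input shape: (24, 40, 80, 127)
Output shape: (24, 177, 86, 133)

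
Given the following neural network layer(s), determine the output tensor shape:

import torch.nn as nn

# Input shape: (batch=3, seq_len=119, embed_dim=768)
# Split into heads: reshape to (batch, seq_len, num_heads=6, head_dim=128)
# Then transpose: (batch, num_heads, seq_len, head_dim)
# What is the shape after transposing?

Input shape: (3, 119, 768)
  -> after reshape: (3, 119, 6, 128)
Output shape: (3, 6, 119, 128)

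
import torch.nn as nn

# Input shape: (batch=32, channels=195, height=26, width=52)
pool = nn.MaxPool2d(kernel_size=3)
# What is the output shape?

Input shape: (32, 195, 26, 52)
Output shape: (32, 195, 8, 17)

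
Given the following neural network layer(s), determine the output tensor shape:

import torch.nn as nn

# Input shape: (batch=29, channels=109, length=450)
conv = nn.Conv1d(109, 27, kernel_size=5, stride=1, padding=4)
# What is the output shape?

Input shape: (29, 109, 450)
Output shape: (29, 27, 454)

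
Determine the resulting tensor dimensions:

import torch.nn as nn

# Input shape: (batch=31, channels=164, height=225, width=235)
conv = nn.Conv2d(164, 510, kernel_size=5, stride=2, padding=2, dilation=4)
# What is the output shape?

Input shape: (31, 164, 225, 235)
Output shape: (31, 510, 107, 112)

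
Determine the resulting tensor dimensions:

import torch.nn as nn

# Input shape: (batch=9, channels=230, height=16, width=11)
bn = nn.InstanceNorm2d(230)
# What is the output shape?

Input shape: (9, 230, 16, 11)
Output shape: (9, 230, 16, 11)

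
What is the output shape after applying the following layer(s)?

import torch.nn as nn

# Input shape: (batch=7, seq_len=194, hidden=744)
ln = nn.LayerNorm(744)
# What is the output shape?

Input shape: (7, 194, 744)
Output shape: (7, 194, 744)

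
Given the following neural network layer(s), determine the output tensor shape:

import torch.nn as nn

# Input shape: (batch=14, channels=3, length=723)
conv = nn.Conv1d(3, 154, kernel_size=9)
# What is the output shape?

Input shape: (14, 3, 723)
Output shape: (14, 154, 715)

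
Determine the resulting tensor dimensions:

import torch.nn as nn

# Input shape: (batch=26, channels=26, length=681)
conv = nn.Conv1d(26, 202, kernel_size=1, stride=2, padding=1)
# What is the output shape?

Input shape: (26, 26, 681)
Output shape: (26, 202, 342)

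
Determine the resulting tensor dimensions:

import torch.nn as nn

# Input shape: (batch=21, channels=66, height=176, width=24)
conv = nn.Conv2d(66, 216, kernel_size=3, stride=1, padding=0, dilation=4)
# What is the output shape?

Input shape: (21, 66, 176, 24)
Output shape: (21, 216, 168, 16)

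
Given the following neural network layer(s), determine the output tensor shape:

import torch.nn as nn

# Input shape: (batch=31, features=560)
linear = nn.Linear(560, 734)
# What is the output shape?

Input shape: (31, 560)
Output shape: (31, 734)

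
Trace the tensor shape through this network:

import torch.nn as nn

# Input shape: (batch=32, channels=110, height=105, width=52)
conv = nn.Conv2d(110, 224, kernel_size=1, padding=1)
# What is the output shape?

Input shape: (32, 110, 105, 52)
Output shape: (32, 224, 107, 54)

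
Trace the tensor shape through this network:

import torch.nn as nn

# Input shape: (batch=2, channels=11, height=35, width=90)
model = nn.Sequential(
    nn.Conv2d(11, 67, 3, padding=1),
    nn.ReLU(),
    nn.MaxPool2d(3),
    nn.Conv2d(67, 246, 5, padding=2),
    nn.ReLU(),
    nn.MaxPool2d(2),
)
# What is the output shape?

Input shape: (2, 11, 35, 90)
  -> after first Conv2d: (2, 67, 35, 90)
  -> after first MaxPool2d: (2, 67, 11, 30)
  -> after second Conv2d: (2, 246, 11, 30)
Output shape: (2, 246, 5, 15)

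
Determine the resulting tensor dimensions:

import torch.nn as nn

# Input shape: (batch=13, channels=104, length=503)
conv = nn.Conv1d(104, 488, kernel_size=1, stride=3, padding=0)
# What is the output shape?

Input shape: (13, 104, 503)
Output shape: (13, 488, 168)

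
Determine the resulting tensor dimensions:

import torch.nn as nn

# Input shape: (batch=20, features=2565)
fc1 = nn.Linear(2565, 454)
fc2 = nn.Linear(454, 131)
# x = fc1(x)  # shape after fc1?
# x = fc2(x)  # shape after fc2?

Input shape: (20, 2565)
  -> after fc1: (20, 454)
Output shape: (20, 131)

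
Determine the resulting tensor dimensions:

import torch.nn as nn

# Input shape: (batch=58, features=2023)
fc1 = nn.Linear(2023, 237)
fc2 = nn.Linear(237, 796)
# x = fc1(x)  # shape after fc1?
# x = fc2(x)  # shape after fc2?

Input shape: (58, 2023)
  -> after fc1: (58, 237)
Output shape: (58, 796)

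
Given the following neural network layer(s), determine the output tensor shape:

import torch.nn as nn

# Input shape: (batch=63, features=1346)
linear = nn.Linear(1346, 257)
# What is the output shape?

Input shape: (63, 1346)
Output shape: (63, 257)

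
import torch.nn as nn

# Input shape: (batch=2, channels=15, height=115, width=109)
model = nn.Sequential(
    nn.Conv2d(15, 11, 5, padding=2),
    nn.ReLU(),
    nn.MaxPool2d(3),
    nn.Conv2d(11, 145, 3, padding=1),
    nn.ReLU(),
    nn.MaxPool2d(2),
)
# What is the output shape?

Input shape: (2, 15, 115, 109)
  -> after first Conv2d: (2, 11, 115, 109)
  -> after first MaxPool2d: (2, 11, 38, 36)
  -> after second Conv2d: (2, 145, 38, 36)
Output shape: (2, 145, 19, 18)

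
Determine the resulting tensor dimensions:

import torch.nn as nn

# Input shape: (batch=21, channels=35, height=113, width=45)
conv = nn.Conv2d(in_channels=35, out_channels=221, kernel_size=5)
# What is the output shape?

Input shape: (21, 35, 113, 45)
Output shape: (21, 221, 109, 41)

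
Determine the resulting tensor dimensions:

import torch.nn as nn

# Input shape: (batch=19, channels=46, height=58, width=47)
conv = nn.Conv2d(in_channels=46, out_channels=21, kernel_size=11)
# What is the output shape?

Input shape: (19, 46, 58, 47)
Output shape: (19, 21, 48, 37)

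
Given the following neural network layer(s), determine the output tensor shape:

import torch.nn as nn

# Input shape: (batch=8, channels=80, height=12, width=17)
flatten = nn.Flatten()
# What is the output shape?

Input shape: (8, 80, 12, 17)
Output shape: (8, 16320)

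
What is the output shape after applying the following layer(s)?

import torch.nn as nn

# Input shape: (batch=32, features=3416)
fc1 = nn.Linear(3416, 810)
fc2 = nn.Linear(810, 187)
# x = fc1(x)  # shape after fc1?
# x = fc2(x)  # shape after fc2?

Input shape: (32, 3416)
  -> after fc1: (32, 810)
Output shape: (32, 187)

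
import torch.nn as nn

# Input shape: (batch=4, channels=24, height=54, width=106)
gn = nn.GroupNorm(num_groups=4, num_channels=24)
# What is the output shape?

Input shape: (4, 24, 54, 106)
Output shape: (4, 24, 54, 106)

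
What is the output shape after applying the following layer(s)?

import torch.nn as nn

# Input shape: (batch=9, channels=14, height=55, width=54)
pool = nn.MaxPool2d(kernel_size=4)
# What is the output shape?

Input shape: (9, 14, 55, 54)
Output shape: (9, 14, 13, 13)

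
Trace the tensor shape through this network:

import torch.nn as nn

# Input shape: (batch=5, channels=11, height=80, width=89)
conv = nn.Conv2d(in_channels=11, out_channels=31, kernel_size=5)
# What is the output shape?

Input shape: (5, 11, 80, 89)
Output shape: (5, 31, 76, 85)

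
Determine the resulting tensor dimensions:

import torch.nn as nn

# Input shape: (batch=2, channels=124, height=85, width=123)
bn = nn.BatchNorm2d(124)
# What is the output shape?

Input shape: (2, 124, 85, 123)
Output shape: (2, 124, 85, 123)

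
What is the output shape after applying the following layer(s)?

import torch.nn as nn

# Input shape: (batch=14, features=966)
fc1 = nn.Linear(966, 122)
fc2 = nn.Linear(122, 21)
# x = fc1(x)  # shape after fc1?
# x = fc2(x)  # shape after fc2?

Input shape: (14, 966)
  -> after fc1: (14, 122)
Output shape: (14, 21)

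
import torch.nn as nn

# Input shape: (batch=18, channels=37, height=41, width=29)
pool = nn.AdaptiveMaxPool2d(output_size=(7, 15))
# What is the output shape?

Input shape: (18, 37, 41, 29)
Output shape: (18, 37, 7, 15)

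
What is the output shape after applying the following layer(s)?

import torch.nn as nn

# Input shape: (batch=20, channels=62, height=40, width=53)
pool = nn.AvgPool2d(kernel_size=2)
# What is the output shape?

Input shape: (20, 62, 40, 53)
Output shape: (20, 62, 20, 26)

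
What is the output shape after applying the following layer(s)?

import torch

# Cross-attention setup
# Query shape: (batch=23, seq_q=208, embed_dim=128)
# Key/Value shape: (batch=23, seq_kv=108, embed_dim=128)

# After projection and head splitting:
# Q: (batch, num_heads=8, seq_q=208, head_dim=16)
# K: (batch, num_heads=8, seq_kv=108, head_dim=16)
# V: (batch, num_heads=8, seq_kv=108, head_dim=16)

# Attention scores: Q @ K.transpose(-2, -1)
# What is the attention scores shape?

Input shape: (23, 208, 128)
Output shape: (23, 8, 208, 108)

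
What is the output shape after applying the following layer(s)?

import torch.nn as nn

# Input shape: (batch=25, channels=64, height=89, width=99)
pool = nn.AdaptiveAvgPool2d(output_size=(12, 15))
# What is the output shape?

Input shape: (25, 64, 89, 99)
Output shape: (25, 64, 12, 15)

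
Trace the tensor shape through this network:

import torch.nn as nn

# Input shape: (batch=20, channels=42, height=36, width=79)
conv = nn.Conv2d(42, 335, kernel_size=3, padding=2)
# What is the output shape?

Input shape: (20, 42, 36, 79)
Output shape: (20, 335, 38, 81)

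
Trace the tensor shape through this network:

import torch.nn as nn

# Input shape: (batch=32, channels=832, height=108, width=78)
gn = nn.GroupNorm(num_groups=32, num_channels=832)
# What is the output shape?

Input shape: (32, 832, 108, 78)
Output shape: (32, 832, 108, 78)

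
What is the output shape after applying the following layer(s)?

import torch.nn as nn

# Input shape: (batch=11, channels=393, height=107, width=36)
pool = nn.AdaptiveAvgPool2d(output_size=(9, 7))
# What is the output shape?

Input shape: (11, 393, 107, 36)
Output shape: (11, 393, 9, 7)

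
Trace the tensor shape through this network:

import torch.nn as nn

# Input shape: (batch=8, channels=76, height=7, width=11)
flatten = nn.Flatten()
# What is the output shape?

Input shape: (8, 76, 7, 11)
Output shape: (8, 5852)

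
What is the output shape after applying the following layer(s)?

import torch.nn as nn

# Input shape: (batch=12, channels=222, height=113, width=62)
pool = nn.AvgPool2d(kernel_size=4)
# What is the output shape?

Input shape: (12, 222, 113, 62)
Output shape: (12, 222, 28, 15)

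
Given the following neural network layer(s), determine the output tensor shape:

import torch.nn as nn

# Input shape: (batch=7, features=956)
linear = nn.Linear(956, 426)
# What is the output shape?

Input shape: (7, 956)
Output shape: (7, 426)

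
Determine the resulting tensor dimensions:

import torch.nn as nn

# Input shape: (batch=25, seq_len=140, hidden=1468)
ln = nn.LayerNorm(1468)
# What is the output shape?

Input shape: (25, 140, 1468)
Output shape: (25, 140, 1468)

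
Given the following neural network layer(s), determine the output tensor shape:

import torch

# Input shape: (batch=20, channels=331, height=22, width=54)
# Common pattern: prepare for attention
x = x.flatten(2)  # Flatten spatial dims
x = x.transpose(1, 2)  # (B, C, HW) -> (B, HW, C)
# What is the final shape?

Input shape: (20, 331, 22, 54)
  -> after flatten(2): (20, 331, 1188)
Output shape: (20, 1188, 331)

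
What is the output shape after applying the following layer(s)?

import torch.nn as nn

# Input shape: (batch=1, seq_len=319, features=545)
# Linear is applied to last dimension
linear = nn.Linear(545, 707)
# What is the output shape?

Input shape: (1, 319, 545)
Output shape: (1, 319, 707)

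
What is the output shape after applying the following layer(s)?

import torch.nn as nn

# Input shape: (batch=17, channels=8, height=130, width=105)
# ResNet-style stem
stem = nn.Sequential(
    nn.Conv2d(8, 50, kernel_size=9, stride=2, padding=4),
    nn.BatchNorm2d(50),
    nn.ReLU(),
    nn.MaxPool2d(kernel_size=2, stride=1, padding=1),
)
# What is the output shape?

Input shape: (17, 8, 130, 105)
  -> after Conv2d 9x9 stride=2: (17, 50, 65, 53)
Output shape: (17, 50, 66, 54)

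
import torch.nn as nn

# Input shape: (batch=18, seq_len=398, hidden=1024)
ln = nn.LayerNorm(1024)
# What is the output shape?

Input shape: (18, 398, 1024)
Output shape: (18, 398, 1024)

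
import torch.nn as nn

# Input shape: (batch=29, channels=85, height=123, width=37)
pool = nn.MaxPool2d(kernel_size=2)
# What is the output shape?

Input shape: (29, 85, 123, 37)
Output shape: (29, 85, 61, 18)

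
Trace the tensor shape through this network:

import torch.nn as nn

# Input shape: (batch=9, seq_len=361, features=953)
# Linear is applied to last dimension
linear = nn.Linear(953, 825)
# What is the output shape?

Input shape: (9, 361, 953)
Output shape: (9, 361, 825)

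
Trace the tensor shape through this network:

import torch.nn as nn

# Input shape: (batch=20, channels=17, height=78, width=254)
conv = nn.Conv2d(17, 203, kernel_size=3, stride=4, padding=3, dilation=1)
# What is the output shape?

Input shape: (20, 17, 78, 254)
Output shape: (20, 203, 21, 65)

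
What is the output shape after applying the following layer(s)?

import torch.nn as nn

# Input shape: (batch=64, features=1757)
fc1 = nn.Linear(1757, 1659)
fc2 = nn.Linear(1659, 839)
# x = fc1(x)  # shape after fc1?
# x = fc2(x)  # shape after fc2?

Input shape: (64, 1757)
  -> after fc1: (64, 1659)
Output shape: (64, 839)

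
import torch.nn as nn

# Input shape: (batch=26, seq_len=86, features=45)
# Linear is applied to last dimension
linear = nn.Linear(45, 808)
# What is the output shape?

Input shape: (26, 86, 45)
Output shape: (26, 86, 808)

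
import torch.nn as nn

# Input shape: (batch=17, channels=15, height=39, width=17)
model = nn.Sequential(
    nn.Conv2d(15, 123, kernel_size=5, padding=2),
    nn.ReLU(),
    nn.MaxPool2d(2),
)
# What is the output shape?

Input shape: (17, 15, 39, 17)
  -> after Conv2d: (17, 123, 39, 17)
  -> after ReLU: (17, 123, 39, 17)
Output shape: (17, 123, 19, 8)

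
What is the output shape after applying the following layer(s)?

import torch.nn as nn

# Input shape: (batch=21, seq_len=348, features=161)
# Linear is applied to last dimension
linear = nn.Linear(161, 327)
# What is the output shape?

Input shape: (21, 348, 161)
Output shape: (21, 348, 327)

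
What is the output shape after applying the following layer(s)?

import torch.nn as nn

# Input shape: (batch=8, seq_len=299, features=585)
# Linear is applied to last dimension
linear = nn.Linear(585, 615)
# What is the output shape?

Input shape: (8, 299, 585)
Output shape: (8, 299, 615)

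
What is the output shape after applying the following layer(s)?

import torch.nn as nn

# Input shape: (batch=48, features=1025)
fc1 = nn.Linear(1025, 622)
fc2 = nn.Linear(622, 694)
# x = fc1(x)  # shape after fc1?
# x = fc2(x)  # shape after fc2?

Input shape: (48, 1025)
  -> after fc1: (48, 622)
Output shape: (48, 694)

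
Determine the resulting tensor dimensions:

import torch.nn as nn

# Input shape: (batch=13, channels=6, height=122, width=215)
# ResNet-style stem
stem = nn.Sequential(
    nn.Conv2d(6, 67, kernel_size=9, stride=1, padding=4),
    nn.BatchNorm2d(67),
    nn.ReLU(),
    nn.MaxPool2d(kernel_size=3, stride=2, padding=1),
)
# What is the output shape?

Input shape: (13, 6, 122, 215)
  -> after Conv2d 9x9 stride=1: (13, 67, 122, 215)
Output shape: (13, 67, 61, 108)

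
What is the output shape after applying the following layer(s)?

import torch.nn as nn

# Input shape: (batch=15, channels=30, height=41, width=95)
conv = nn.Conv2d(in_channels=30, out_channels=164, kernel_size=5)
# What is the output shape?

Input shape: (15, 30, 41, 95)
Output shape: (15, 164, 37, 91)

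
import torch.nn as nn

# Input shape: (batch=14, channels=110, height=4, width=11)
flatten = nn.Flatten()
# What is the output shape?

Input shape: (14, 110, 4, 11)
Output shape: (14, 4840)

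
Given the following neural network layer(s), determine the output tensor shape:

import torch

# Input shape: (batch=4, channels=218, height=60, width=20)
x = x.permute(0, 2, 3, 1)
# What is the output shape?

Input shape: (4, 218, 60, 20)
Output shape: (4, 60, 20, 218)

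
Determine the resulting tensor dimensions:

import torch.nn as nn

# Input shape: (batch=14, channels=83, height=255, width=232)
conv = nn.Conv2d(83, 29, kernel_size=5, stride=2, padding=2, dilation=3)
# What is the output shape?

Input shape: (14, 83, 255, 232)
Output shape: (14, 29, 124, 112)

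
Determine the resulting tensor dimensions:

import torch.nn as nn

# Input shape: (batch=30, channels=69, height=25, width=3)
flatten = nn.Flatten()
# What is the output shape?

Input shape: (30, 69, 25, 3)
Output shape: (30, 5175)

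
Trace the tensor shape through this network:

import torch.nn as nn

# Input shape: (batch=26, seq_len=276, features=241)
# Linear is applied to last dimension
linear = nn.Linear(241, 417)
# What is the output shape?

Input shape: (26, 276, 241)
Output shape: (26, 276, 417)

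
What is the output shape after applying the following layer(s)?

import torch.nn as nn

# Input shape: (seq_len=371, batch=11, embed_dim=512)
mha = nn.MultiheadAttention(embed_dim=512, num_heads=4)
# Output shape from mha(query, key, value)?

Input shape: (371, 11, 512)
Output shape: (371, 11, 512)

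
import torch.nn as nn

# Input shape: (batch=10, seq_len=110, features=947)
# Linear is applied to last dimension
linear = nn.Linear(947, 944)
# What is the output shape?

Input shape: (10, 110, 947)
Output shape: (10, 110, 944)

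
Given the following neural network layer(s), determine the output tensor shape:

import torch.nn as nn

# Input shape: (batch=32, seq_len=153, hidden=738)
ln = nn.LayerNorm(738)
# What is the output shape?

Input shape: (32, 153, 738)
Output shape: (32, 153, 738)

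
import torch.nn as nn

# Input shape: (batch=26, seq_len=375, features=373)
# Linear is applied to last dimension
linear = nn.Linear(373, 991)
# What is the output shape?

Input shape: (26, 375, 373)
Output shape: (26, 375, 991)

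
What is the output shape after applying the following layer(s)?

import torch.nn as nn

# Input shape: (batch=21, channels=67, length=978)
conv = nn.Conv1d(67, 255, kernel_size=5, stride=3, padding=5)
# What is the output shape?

Input shape: (21, 67, 978)
Output shape: (21, 255, 328)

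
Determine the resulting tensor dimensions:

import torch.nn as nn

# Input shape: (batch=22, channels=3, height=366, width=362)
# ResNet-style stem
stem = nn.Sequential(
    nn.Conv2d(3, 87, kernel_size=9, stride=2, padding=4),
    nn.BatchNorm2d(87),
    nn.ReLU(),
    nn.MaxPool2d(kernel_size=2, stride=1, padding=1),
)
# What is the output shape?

Input shape: (22, 3, 366, 362)
  -> after Conv2d 9x9 stride=2: (22, 87, 183, 181)
Output shape: (22, 87, 184, 182)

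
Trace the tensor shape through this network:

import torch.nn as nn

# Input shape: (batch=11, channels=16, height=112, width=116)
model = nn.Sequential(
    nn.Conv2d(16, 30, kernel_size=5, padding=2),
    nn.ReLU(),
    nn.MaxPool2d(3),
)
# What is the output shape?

Input shape: (11, 16, 112, 116)
  -> after Conv2d: (11, 30, 112, 116)
  -> after ReLU: (11, 30, 112, 116)
Output shape: (11, 30, 37, 38)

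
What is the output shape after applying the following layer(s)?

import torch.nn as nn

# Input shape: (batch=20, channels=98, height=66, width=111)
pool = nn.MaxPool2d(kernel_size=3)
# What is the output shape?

Input shape: (20, 98, 66, 111)
Output shape: (20, 98, 22, 37)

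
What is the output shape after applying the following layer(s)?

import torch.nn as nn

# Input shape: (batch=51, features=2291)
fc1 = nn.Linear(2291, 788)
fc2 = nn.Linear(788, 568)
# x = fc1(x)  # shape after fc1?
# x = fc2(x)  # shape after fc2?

Input shape: (51, 2291)
  -> after fc1: (51, 788)
Output shape: (51, 568)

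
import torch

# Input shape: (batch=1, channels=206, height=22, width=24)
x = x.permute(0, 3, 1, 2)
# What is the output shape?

Input shape: (1, 206, 22, 24)
Output shape: (1, 24, 206, 22)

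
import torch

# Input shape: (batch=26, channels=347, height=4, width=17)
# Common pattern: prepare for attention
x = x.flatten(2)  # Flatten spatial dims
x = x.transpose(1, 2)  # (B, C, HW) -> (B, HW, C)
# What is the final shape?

Input shape: (26, 347, 4, 17)
  -> after flatten(2): (26, 347, 68)
Output shape: (26, 68, 347)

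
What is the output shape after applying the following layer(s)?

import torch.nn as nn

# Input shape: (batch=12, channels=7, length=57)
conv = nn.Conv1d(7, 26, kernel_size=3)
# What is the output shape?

Input shape: (12, 7, 57)
Output shape: (12, 26, 55)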